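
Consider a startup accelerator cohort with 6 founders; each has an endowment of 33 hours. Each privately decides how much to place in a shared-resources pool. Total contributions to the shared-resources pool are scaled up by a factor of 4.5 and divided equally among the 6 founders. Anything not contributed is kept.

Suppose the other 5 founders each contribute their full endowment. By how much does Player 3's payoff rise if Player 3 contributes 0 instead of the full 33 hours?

8.25 hours

Switching from a contribution of 33 to 0 lets Player 3 keep an extra 33 hours, but lowers the shared-resources pool by 33, which costs Player 3 their own share of that drop: 4.5/6 × 33 = 24.75.
Net gain = 33 − 24.75 = 8.25. The private return per contributed unit (0.7500) is below 1, so free-riding is indeed the best response regardless of what the others do.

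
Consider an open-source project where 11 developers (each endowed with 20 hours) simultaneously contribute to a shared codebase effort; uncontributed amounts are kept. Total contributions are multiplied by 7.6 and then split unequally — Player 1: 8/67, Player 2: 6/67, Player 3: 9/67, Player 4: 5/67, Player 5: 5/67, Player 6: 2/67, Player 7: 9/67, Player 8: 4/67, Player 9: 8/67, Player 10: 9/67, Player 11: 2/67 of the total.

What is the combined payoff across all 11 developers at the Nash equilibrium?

616.00 hours

Player j's private return per contributed unit is 7.6 × (j's share). Contributing is weakly dominant for j when that share is at least 1/7.6 = 0.1316, and contributing 0 is dominant otherwise.
The shares above 0.1316 belong to Player 3, Player 7 and Player 10, contributing 20 each; the remaining 8 contribute 0. Total contributed: 60.
The shared codebase effort pays out 7.6 × 60 = 456.00 in total (split across the unequal shares, but the aggregate is all that matters for the group sum).
The 8 free-riders keep 20 each, adding 160. Group total = 160 + 456.00 = 616.00.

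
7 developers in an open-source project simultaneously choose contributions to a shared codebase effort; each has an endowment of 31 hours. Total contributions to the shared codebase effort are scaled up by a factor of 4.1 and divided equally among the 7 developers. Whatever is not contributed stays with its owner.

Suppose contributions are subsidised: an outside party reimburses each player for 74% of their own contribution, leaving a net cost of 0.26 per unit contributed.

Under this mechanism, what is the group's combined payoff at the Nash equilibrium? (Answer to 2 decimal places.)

Under the mechanism each unit contributed yields (4.1/7) / 0.26 = 2.2527 back to its contributor per unit of net cost, which exceeds 1, making full contribution the dominant choice for everyone.
At the Nash equilibrium everyone contributes 31. Group total payoff = 7 × (31 × 0.74 + 4.1 × 31) = 1050.28.

1050.28 hours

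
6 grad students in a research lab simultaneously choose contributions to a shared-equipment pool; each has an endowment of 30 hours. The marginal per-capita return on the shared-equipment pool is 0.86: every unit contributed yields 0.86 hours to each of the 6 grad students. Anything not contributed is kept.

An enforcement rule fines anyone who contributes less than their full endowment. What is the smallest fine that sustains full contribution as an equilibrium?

4.20 hours

Given the others contribute fully, the best deviation is to contribute 0 (any partial contribution still incurs the fine and gives up units whose private return 0.86 is below 1).
Deviating from 30 to 0 saves 30 hours but forfeits the deviator's share of the drop in the shared-equipment pool: 0.86 × 30 = 25.80.
So the deviation gain is 30 − 25.80 = 4.20, and the fine must be at least 4.20 hours to wipe it out.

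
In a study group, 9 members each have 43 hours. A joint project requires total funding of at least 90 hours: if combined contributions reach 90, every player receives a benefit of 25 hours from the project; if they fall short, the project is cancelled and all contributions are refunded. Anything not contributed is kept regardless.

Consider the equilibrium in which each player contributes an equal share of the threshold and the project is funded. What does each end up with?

58 hours

Equal share of the threshold: 90/9 = 10.
At this profile no one gains by cutting their contribution: any cut drops the total below 90, the project is cancelled, contributions are refunded, and the deviator ends with 43, which is less than 43 − 10 + 25 = 58. Contributing more than 10 just wastes the excess. So contributing exactly 10 is a best response.
Each player's payoff: 43 − 10 + 25 = 58.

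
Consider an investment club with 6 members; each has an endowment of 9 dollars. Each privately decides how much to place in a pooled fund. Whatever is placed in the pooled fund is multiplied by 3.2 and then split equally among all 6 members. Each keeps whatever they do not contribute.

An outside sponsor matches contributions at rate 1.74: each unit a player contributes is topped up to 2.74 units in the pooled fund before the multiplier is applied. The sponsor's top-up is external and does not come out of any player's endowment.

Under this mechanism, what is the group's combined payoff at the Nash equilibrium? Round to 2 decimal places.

With the mechanism, a contributed unit returns 3.2 × 2.74 / 6 = 1.4613 per unit of net cost to the contributor — now above 1 — so contributing fully is weakly dominant for every player.
At the Nash equilibrium everyone contributes 9. Group total payoff = 3.2 × 2.74 × 54 = 473.47.

473.47 dollars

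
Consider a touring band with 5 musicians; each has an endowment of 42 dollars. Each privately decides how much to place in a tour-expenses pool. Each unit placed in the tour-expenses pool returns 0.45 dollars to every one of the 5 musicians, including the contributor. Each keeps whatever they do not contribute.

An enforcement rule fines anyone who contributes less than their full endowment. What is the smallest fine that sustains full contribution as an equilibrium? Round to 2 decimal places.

Given the others contribute fully, the best deviation is to contribute 0 (any partial contribution still incurs the fine and gives up units whose private return 0.45 is below 1).
Deviating from 42 to 0 saves 42 dollars but forfeits the deviator's share of the drop in the tour-expenses pool: 0.45 × 42 = 18.90.
So the deviation gain is 42 − 18.90 = 23.10, and the fine must be at least 23.10 dollars to wipe it out.

23.10 dollars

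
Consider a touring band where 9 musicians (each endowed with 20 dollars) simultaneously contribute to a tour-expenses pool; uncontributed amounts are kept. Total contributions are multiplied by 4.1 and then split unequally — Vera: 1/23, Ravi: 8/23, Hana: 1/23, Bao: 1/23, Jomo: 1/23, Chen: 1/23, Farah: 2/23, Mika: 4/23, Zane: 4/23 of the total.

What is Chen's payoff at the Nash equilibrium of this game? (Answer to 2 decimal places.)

A player with share s gets back 4.1·s per unit contributed, so full contribution is dominant for anyone with s > 1/4.1 = 0.2439 and zero contribution is dominant for anyone below.
The only share above 0.2439 is Ravi's 8/23, contributing 20; the remaining 8 contribute 0. Total contributed: 20.
Chen keeps 20 and receives 4.1 × 20 × 1/23 = 3.57 from the tour-expenses pool, for a payoff of 23.57.

23.57 dollars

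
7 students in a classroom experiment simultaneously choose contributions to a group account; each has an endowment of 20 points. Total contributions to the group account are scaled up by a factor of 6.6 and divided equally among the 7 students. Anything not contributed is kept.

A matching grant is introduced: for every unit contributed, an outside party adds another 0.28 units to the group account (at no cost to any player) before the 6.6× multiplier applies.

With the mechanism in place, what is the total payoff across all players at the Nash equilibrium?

1182.72 points

With the mechanism, a contributed unit returns 6.6 × 1.28 / 7 = 1.2069 per unit of net cost to the contributor — now above 1 — so contributing fully is weakly dominant for every player.
So the Nash equilibrium is full contribution by all 7; the group earns 6.6 × 1.28 × 140 = 1182.72.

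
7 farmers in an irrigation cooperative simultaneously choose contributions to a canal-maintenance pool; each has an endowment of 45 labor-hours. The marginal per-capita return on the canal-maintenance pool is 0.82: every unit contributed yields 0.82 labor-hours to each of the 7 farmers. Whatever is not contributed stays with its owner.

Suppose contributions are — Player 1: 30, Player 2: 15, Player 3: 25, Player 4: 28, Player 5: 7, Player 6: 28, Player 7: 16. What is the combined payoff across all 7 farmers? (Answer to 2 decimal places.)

1021.26 labor-hours

Total contributed: 30 + 15 + 25 + 28 + 7 + 28 + 16 = 149; total kept: 7 × 45 − 149 = 166.
The canal-maintenance pool pays out 0.82 × 7 × 149 = 855.26 in aggregate.
Group total = 166 + 855.26 = 1021.26.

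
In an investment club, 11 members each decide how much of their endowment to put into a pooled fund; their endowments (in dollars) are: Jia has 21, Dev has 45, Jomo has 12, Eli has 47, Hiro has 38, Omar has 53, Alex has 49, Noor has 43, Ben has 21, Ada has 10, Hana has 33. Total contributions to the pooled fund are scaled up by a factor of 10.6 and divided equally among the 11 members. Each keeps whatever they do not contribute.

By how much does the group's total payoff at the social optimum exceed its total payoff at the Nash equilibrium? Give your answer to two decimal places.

3571.20 dollars

The private return per contributed unit is 10.6/11 = 0.9636 < 1 for every player regardless of endowment, so the Nash equilibrium is zero contribution and the group total is Σ E_j = 21 + 45 + 12 + 47 + 38 + 53 + 49 + 43 + 21 + 10 + 33 = 372.
Each contributed unit returns 10.600 to the group, so the social optimum is full contribution by everyone: group total = 10.600 × 372 = 3943.20.
Efficiency loss = (10.600 − 1) × 372 = 3571.20.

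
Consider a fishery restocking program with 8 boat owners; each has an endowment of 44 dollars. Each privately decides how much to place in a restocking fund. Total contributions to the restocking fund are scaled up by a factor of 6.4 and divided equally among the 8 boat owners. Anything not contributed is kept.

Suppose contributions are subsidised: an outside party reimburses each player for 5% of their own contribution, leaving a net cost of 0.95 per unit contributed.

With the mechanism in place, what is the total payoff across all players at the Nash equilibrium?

Even with the mechanism, each unit contributed returns only (6.4/8) / 0.95 = 0.8421 per unit of net cost, so contributing nothing is still dominant.
At the Nash equilibrium no one contributes; group total payoff = 8 × 44 = 352.

352.00 dollars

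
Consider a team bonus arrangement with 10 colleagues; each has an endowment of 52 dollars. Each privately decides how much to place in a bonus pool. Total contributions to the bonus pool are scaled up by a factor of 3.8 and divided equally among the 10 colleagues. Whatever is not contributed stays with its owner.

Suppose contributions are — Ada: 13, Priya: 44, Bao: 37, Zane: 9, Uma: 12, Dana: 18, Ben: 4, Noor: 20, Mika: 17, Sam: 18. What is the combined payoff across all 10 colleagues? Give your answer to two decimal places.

1057.60 dollars

Total contributed: 13 + 44 + 37 + 9 + 12 + 18 + 4 + 20 + 17 + 18 = 192; total kept: 10 × 52 − 192 = 328.
The bonus pool pays out 3.8 × 192 = 729.60 in aggregate.
Group total = 328 + 729.60 = 1057.60.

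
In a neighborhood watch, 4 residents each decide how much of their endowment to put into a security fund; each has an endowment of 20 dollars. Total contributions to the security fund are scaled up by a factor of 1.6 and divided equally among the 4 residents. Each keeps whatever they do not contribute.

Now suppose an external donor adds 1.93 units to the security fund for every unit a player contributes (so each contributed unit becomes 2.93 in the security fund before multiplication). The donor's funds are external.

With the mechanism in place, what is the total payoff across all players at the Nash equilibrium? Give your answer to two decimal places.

The effective private return per unit is now 1.6 × 2.93 / 4 = 1.1720 > 1, so every player's dominant strategy flips to full contribution.
So the Nash equilibrium is full contribution by all 4; the group earns 1.6 × 2.93 × 80 = 375.04.

375.04 dollars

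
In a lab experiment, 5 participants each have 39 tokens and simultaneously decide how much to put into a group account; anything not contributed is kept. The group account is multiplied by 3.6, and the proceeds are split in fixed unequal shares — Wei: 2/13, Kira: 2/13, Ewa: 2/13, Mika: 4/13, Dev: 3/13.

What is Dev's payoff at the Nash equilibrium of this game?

Each unit j contributes comes back to j as 3.6 × (j's share), so j prefers to contribute only if that share exceeds 1/3.6 = 0.2778; otherwise keeping the unit dominates.
Only Mika (4/13) clears that bar, contributing 39; the remaining 4 contribute 0. Total contributed: 39.
Dev keeps 39 and receives 3.6 × 39 × 3/13 = 32.40 from the group account, for a payoff of 71.40.

71.40 tokens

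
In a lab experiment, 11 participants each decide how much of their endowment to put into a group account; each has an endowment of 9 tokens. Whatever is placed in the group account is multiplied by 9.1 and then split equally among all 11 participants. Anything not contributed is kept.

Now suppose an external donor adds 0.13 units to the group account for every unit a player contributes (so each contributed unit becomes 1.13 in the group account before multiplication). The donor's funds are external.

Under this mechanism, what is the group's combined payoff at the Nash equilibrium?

99.00 tokens

The effective private return is 9.1 × 1.13 / 11 = 0.9348, which is still under 1, so the mechanism doesn't change anyone's dominant strategy: zero contribution.
At the Nash equilibrium no one contributes; group total payoff = 11 × 9 = 99.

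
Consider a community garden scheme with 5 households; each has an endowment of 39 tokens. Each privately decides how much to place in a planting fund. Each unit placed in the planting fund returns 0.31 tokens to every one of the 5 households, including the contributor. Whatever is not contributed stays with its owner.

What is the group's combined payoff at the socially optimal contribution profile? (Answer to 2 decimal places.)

Each contributed unit returns 1.550 to the group as a whole (0.31 to each of 5 players), which exceeds 1, so the social optimum is full contribution: group total = 1.550 × 195 = 302.25.

302.25 tokens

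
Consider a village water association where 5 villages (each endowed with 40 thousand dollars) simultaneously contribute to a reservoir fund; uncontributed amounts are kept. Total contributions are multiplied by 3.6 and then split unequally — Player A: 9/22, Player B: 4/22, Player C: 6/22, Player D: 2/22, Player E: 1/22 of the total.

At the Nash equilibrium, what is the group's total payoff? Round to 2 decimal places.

For player j, contributing a unit is worthwhile iff 3.6 × (j's share) ≥ 1, i.e. iff j's share is at least 0.2778.
Player A alone (share 9/22) is above the threshold, contributing 40; the remaining 4 contribute 0. Total contributed: 40.
The reservoir fund pays out 3.6 × 40 = 144.00 in total (split across the unequal shares, but the aggregate is all that matters for the group sum).
The 4 free-riders keep 40 each, adding 160. Group total = 160 + 144.00 = 304.00.

304.00 thousand dollars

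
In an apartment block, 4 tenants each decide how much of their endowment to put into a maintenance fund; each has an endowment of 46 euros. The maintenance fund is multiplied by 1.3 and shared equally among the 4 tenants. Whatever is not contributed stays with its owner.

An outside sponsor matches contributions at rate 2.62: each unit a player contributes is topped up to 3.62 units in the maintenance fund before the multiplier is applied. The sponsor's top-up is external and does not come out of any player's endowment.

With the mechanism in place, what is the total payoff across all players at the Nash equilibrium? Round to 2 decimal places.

The effective private return per unit is now 1.3 × 3.62 / 4 = 1.1765 > 1, so every player's dominant strategy flips to full contribution.
So the Nash equilibrium is full contribution by all 4; the group earns 1.3 × 3.62 × 184 = 865.90.

865.90 euros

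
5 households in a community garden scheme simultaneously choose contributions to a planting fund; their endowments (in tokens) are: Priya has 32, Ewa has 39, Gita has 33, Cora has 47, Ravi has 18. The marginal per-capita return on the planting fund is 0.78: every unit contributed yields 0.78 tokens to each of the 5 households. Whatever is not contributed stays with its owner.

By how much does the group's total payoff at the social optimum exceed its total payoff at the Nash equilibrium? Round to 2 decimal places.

490.10 tokens

The private return per contributed unit is 0.78 < 1 for everyone, so the Nash equilibrium is zero contribution and the group total is Σ E_j = 32 + 39 + 33 + 47 + 18 = 169.
Each contributed unit returns 3.900 to the group, so the social optimum is full contribution by everyone: group total = 3.900 × 169 = 659.10.
Efficiency loss = (3.900 − 1) × 169 = 490.10.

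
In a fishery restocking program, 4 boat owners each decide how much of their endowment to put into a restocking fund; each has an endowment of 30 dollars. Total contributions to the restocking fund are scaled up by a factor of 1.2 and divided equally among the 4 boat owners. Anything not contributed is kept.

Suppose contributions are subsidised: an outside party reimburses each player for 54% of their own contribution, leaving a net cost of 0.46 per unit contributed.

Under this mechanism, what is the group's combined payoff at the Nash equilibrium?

The effective private return is (1.2/4) / 0.46 = 0.6522, which is still under 1, so the mechanism doesn't change anyone's dominant strategy: zero contribution.
Everyone keeps their endowment and the group total is 4 × 30 = 120.

120.00 dollars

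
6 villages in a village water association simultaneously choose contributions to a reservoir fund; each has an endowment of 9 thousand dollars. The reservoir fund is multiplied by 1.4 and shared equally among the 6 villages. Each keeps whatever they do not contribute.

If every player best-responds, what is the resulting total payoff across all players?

54.00 thousand dollars

Each contributed unit returns 1.4/6 = 0.2333 to its contributor — below 1 — so contributing 0 is dominant for every player. At the Nash equilibrium everyone keeps their 9, and the group total is 6 × 9 = 54.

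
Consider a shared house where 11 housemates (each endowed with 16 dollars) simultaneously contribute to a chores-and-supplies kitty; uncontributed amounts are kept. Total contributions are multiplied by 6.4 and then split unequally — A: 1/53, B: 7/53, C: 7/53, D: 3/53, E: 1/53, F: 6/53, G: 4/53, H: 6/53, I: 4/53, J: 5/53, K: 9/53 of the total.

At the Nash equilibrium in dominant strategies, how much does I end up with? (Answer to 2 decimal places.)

A player with share s gets back 6.4·s per unit contributed, so full contribution is dominant for anyone with s > 1/6.4 = 0.1563 and zero contribution is dominant for anyone below.
The only share above 0.1563 is K's 9/53, contributing 16; the remaining 10 contribute 0. Total contributed: 16.
I keeps 16 and receives 6.4 × 16 × 4/53 = 7.73 from the chores-and-supplies kitty, for a payoff of 23.73.

23.73 dollars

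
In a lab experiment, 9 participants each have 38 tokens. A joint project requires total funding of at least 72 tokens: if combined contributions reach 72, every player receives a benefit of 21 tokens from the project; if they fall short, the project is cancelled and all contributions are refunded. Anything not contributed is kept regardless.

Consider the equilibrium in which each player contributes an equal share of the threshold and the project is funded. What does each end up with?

Equal share of the threshold: 72/9 = 8.
At this profile no one gains by cutting their contribution: any cut drops the total below 72, the project is cancelled, contributions are refunded, and the deviator ends with 38, which is less than 38 − 8 + 21 = 51. Contributing more than 8 just wastes the excess. So contributing exactly 8 is a best response.
Each player's payoff: 38 − 8 + 21 = 51.

51 tokens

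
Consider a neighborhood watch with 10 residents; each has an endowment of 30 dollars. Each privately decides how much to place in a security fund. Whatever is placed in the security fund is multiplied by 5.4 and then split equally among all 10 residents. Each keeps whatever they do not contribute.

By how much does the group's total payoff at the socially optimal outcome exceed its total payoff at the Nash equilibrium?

Each contributed unit returns 5.4/10 = 0.5400 to its contributor — below 1 — so contributing 0 is dominant for every player. At the Nash equilibrium everyone keeps their 30, and the group total is 10 × 30 = 300.
Each contributed unit returns 5.400 to the group as a whole (0.5400 to each of 10 players), which exceeds 1, so the social optimum is full contribution: group total = 5.400 × 300 = 1620.00.
Efficiency loss = 1620.00 − 300 = 1320.00.

1320.00 dollars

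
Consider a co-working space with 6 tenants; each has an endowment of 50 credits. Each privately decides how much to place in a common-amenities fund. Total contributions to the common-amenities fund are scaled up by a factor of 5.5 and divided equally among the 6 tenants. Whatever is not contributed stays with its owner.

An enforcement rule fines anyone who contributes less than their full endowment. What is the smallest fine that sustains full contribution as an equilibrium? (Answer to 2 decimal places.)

4.17 credits

Given the others contribute fully, the best deviation is to contribute 0 (any partial contribution still incurs the fine and gives up units whose private return 0.9167 is below 1).
Deviating from 50 to 0 saves 50 credits but forfeits the deviator's share of the drop in the common-amenities fund: 5.5/6 × 50 = 45.83.
So the deviation gain is 50 − 45.83 = 4.17, and the fine must be at least 4.17 credits to wipe it out.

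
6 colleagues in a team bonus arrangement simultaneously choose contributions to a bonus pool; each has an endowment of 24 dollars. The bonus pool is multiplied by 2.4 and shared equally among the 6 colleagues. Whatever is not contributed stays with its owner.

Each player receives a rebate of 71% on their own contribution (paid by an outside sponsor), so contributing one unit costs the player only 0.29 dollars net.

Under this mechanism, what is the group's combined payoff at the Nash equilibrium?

447.84 dollars

The effective private return per unit is now (2.4/6) / 0.29 = 1.3793 > 1, so every player's dominant strategy flips to full contribution.
At the Nash equilibrium everyone contributes 24. Group total payoff = 6 × (24 × 0.71 + 2.4 × 24) = 447.84.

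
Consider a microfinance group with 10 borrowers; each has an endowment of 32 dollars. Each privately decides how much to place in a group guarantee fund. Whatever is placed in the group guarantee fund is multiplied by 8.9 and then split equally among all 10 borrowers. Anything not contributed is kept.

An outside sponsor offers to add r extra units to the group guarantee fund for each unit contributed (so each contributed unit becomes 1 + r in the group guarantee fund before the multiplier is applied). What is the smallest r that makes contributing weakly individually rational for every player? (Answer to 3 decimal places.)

0.124

With matching at rate r, one contributed unit becomes (1 + r) in the group guarantee fund and returns 8.9 × (1 + r) / 10 to the contributor.
Setting this equal to 1: 1 + r = 10/8.9 = 1.1236.
So the minimum matching rate is r = 1.1236 − 1 = 0.124.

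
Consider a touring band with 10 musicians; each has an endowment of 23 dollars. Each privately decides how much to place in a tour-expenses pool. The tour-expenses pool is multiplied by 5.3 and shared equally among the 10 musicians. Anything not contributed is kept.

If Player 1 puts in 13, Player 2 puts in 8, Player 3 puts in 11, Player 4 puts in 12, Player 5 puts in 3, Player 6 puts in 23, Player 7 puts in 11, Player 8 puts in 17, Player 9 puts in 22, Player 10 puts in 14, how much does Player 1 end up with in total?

Total contributed: 13 + 8 + 11 + 12 + 3 + 23 + 11 + 17 + 22 + 14 = 134.
Each receives 5.3 × 134 / 10 = 71.02 from the tour-expenses pool.
Player 1 keeps 23 − 13 = 10, so Player 1's payoff is 10 + 71.02 = 81.02.

81.02 dollars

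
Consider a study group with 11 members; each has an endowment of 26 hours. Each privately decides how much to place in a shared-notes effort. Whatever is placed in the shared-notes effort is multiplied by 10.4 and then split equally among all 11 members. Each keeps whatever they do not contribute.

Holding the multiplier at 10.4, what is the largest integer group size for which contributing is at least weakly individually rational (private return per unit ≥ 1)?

Private return per unit is 10.4/(group size), which is ≥ 1 whenever the group size is ≤ 10.4.
The largest such integer is 10.

10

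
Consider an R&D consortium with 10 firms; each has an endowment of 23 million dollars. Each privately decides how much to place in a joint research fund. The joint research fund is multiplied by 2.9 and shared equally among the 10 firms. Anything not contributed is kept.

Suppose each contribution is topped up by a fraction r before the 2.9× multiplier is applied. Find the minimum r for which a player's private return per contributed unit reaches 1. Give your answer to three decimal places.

With matching at rate r, one contributed unit becomes (1 + r) in the joint research fund and returns 2.9 × (1 + r) / 10 to the contributor.
Setting this equal to 1: 1 + r = 10/2.9 = 3.4483.
So the minimum matching rate is r = 3.4483 − 1 = 2.448.

2.448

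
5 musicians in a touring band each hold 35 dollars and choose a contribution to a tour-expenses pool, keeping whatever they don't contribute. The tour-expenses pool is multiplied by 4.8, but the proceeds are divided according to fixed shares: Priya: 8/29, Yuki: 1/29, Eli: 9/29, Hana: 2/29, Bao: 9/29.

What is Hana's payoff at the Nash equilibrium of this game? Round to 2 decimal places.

69.76 dollars

For player j, contributing a unit is worthwhile iff 4.8 × (j's share) ≥ 1, i.e. iff j's share is at least 0.2083.
Priya, Eli and Bao are above the threshold, contributing 35 each; the remaining 2 contribute 0. Total contributed: 105.
Hana keeps 35 and receives 4.8 × 105 × 2/29 = 34.76 from the tour-expenses pool, for a payoff of 69.76.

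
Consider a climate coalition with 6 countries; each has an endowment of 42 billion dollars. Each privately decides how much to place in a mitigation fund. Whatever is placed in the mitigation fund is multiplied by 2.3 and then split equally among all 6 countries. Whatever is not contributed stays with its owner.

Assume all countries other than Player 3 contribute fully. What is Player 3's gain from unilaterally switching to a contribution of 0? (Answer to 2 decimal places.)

25.90 billion dollars

Switching from a contribution of 42 to 0 lets Player 3 keep an extra 42 billion dollars, but lowers the mitigation fund by 42, which costs Player 3 their own share of that drop: 2.3/6 × 42 = 16.10.
Net gain = 42 − 16.10 = 25.90. The private return per contributed unit (0.3833) is below 1, so free-riding is indeed the best response regardless of what the others do.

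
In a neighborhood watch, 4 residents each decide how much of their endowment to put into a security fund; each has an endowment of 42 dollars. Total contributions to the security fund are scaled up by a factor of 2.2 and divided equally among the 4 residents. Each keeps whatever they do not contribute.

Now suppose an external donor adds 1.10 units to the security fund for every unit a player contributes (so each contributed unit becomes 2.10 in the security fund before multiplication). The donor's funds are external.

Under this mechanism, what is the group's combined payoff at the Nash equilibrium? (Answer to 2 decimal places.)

776.16 dollars

Under the mechanism each unit contributed yields 2.2 × 2.10 / 4 = 1.1550 back to its contributor per unit of net cost, which exceeds 1, making full contribution the dominant choice for everyone.
At the Nash equilibrium everyone contributes 42. Group total payoff = 2.2 × 2.10 × 168 = 776.16.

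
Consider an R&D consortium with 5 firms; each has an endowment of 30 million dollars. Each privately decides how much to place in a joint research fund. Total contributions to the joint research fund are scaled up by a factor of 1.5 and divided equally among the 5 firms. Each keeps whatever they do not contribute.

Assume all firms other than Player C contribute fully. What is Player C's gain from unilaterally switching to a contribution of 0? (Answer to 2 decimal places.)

Switching from a contribution of 30 to 0 lets Player C keep an extra 30 million dollars, but lowers the joint research fund by 30, which costs Player C their own share of that drop: 1.5/5 × 30 = 9.00.
Net gain = 30 − 9.00 = 21.00. The private return per contributed unit (0.3000) is below 1, so free-riding is indeed the best response regardless of what the others do.

21.00 million dollars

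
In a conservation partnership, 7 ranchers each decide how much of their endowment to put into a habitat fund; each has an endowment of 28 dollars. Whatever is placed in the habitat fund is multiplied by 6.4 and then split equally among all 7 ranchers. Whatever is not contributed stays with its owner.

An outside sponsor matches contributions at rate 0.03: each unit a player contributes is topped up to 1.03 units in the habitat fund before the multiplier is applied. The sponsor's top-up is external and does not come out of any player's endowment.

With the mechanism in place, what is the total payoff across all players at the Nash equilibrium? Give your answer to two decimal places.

The effective private return is 6.4 × 1.03 / 7 = 0.9417, which is still under 1, so the mechanism doesn't change anyone's dominant strategy: zero contribution.
Everyone keeps their endowment and the group total is 7 × 28 = 196.

196.00 dollars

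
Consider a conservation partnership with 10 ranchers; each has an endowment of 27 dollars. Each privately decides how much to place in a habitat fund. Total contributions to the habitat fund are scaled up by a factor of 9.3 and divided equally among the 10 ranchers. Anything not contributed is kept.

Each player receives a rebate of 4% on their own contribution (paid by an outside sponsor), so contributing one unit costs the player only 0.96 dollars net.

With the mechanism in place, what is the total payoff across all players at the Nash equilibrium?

270.00 dollars

Even with the mechanism, each unit contributed returns only (9.3/10) / 0.96 = 0.9688 per unit of net cost, so contributing nothing is still dominant.
At the Nash equilibrium no one contributes; group total payoff = 10 × 27 = 270.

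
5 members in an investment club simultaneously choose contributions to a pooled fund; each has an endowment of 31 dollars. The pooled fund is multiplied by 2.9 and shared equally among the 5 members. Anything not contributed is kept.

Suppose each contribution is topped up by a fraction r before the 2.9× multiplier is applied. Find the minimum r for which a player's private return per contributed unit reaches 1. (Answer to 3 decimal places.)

With matching at rate r, one contributed unit becomes (1 + r) in the pooled fund and returns 2.9 × (1 + r) / 5 to the contributor.
Setting this equal to 1: 1 + r = 5/2.9 = 1.7241.
So the minimum matching rate is r = 1.7241 − 1 = 0.724.

0.724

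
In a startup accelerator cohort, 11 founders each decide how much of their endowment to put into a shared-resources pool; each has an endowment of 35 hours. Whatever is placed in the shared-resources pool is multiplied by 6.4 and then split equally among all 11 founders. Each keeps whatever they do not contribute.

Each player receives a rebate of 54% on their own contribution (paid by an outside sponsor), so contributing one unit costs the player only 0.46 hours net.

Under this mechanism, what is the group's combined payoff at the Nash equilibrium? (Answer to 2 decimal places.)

The effective private return per unit is now (6.4/11) / 0.46 = 1.2648 > 1, so every player's dominant strategy flips to full contribution.
At the Nash equilibrium everyone contributes 35. Group total payoff = 11 × (35 × 0.54 + 6.4 × 35) = 2671.90.

2671.90 hours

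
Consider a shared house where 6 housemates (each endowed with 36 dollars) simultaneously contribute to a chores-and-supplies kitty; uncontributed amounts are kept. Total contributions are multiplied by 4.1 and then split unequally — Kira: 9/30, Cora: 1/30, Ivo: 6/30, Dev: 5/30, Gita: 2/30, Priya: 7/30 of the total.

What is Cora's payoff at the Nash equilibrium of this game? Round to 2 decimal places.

Player j's private return per contributed unit is 4.1 × (j's share). Contributing is weakly dominant for j when that share is at least 1/4.1 = 0.2439, and contributing 0 is dominant otherwise.
Only Kira (9/30) clears that bar, contributing 36; the remaining 5 contribute 0. Total contributed: 36.
Cora keeps 36 and receives 4.1 × 36 × 1/30 = 4.92 from the chores-and-supplies kitty, for a payoff of 40.92.

40.92 dollars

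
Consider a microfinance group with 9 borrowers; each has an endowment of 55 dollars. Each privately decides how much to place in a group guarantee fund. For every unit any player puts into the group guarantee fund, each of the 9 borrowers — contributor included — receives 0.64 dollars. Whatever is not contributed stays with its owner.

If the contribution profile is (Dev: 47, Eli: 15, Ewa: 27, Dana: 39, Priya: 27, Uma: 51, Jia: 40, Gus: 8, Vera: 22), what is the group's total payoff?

1808.76 dollars

Total contributed: 47 + 15 + 27 + 39 + 27 + 51 + 40 + 8 + 22 = 276; total kept: 9 × 55 − 276 = 219.
The group guarantee fund pays out 0.64 × 9 × 276 = 1589.76 in aggregate.
Group total = 219 + 1589.76 = 1808.76.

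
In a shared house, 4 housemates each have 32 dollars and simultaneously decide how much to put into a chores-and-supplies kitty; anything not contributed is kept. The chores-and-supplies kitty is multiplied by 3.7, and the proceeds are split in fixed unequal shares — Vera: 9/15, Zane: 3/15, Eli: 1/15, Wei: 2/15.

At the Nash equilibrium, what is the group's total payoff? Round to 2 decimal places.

For player j, contributing a unit is worthwhile iff 3.7 × (j's share) ≥ 1, i.e. iff j's share is at least 0.2703.
Vera alone (share 9/15) is above the threshold, contributing 32; the remaining 3 contribute 0. Total contributed: 32.
The chores-and-supplies kitty pays out 3.7 × 32 = 118.40 in total (split across the unequal shares, but the aggregate is all that matters for the group sum).
The 3 free-riders keep 32 each, adding 96. Group total = 96 + 118.40 = 214.40.

214.40 dollars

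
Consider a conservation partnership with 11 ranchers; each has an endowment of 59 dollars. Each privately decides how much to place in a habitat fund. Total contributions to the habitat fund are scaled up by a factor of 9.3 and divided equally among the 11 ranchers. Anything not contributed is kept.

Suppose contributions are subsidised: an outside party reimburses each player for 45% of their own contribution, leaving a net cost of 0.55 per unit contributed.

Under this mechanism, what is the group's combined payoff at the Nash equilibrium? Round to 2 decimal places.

6327.75 dollars

With the mechanism, a contributed unit returns (9.3/11) / 0.55 = 1.5372 per unit of net cost to the contributor — now above 1 — so contributing fully is weakly dominant for every player.
So the Nash equilibrium is full contribution by all 11; the group earns 11 × (59 × 0.45 + 9.3 × 59) = 6327.75.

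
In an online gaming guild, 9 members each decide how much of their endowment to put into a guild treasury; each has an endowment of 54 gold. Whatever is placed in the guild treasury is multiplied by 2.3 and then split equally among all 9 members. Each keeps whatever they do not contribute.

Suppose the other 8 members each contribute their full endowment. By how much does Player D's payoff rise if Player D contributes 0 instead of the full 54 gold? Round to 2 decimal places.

Switching from a contribution of 54 to 0 lets Player D keep an extra 54 gold, but lowers the guild treasury by 54, which costs Player D their own share of that drop: 2.3/9 × 54 = 13.80.
Net gain = 54 − 13.80 = 40.20. The private return per contributed unit (0.2556) is below 1, so free-riding is indeed the best response regardless of what the others do.

40.20 gold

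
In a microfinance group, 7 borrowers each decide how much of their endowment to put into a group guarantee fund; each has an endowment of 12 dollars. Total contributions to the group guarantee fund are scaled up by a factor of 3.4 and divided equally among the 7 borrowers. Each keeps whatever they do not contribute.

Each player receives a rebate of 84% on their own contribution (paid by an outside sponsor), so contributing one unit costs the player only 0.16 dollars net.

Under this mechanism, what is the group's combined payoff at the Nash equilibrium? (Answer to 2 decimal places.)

356.16 dollars

Under the mechanism each unit contributed yields (3.4/7) / 0.16 = 3.0357 back to its contributor per unit of net cost, which exceeds 1, making full contribution the dominant choice for everyone.
So the Nash equilibrium is full contribution by all 7; the group earns 7 × (12 × 0.84 + 3.4 × 12) = 356.16.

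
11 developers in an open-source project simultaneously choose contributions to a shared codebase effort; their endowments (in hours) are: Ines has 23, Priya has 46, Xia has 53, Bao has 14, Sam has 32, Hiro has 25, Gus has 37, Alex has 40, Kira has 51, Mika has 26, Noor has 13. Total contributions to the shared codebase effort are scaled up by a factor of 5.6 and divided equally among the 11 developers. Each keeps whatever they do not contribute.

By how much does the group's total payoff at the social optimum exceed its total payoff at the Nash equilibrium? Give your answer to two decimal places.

1656.00 hours

The private return per contributed unit is 5.6/11 = 0.5091 < 1 for every player regardless of endowment, so the Nash equilibrium is zero contribution and the group total is Σ E_j = 23 + 46 + 53 + 14 + 32 + 25 + 37 + 40 + 51 + 26 + 13 = 360.
Each contributed unit returns 5.600 to the group, so the social optimum is full contribution by everyone: group total = 5.600 × 360 = 2016.00.
Efficiency loss = (5.600 − 1) × 360 = 1656.00.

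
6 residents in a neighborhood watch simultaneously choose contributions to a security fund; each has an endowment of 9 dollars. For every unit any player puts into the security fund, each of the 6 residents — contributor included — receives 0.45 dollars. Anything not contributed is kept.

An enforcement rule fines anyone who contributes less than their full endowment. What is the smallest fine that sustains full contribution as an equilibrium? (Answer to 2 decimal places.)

Given the others contribute fully, the best deviation is to contribute 0 (any partial contribution still incurs the fine and gives up units whose private return 0.45 is below 1).
Deviating from 9 to 0 saves 9 dollars but forfeits the deviator's share of the drop in the security fund: 0.45 × 9 = 4.05.
So the deviation gain is 9 − 4.05 = 4.95, and the fine must be at least 4.95 dollars to wipe it out.

4.95 dollars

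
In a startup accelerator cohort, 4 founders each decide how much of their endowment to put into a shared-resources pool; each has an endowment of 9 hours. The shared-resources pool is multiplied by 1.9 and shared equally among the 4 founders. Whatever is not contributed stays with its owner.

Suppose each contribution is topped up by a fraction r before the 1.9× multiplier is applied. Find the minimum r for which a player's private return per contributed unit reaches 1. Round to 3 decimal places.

With matching at rate r, one contributed unit becomes (1 + r) in the shared-resources pool and returns 1.9 × (1 + r) / 4 to the contributor.
Setting this equal to 1: 1 + r = 4/1.9 = 2.1053.
So the minimum matching rate is r = 2.1053 − 1 = 1.105.

1.105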